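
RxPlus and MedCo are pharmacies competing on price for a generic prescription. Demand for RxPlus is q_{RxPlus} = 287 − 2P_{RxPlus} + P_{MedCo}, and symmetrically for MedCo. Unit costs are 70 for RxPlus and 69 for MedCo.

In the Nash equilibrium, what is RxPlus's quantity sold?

RxPlus's profit: π = (P_{RxPlus} − 70)(287 − 2P_{RxPlus} + P_{MedCo}).
∂π/∂P_{RxPlus} = 427 − 4P_{RxPlus} + P_{MedCo} = 0 ⇒ P_{RxPlus} = 106.75 + 0.25P_{MedCo}.
Similarly P_{MedCo} = 106.25 + 0.25P_{RxPlus}.
Plugging P_{MedCo} into RxPlus's best response: P_{RxPlus} = 106.75 + 0.25(106.25 + 0.25P_{RxPlus}) ⇒ 0.9375P_{RxPlus} = 133.3125, so P_{RxPlus} = 142.2.
Then P_{MedCo} = 106.25 + 0.25·142.2 = 141.8.
q_{RxPlus} = 287 − 2·142.2 + 141.8 = 144.4.

144.4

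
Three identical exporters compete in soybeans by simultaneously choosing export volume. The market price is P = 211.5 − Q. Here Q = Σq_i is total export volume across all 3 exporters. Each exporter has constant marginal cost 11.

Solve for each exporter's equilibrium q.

50.125

A representative exporter's profit is π_i = q_i(211.5 − Q) − 11q_i, with Q = q_i + Σ_{j≠i} q_j.
First-order condition: 200.5 − 2q_i − Σ_{j≠i} q_j = 0.
Imposing symmetry (q_j = q for all j) turns Σ_{j≠i} q_j into 2q, so 200.5 = 4q and q = 50.125.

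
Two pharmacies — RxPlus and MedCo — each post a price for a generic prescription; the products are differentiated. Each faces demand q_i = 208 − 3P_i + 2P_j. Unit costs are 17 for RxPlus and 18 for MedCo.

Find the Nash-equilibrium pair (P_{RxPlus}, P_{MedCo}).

64.9375, 65.3125

RxPlus's profit: π = (P_{RxPlus} − 17)(208 − 3P_{RxPlus} + 2P_{MedCo}).
∂π/∂P_{RxPlus} = 259 − 6P_{RxPlus} + 2P_{MedCo} = 0 ⇒ P_{RxPlus} = 259/6 + (1/3)P_{MedCo}.
Similarly P_{MedCo} = 131/3 + (1/3)P_{RxPlus}.
Solving the two reaction functions simultaneously: (1 − (1/3)(1/3))P_{RxPlus} = 259/6 + (1/3)·(131/3), so (8/9)P_{RxPlus} = 1039/18 and P_{RxPlus} = 64.9375.
Then P_{MedCo} = 131/3 + (1/3)·64.9375 = 65.3125.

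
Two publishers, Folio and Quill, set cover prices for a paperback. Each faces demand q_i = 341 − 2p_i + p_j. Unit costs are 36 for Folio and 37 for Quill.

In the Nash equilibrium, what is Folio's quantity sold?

Folio's profit: π = (p_{Folio} − 36)(341 − 2p_{Folio} + p_{Quill}).
∂π/∂p_{Folio} = 413 − 4p_{Folio} + p_{Quill} = 0 ⇒ p_{Folio} = 103.25 + 0.25p_{Quill}.
Similarly p_{Quill} = 103.75 + 0.25p_{Folio}.
Substituting the second reaction function into the first: p_{Folio} = 103.25 + 0.25(103.75 + 0.25p_{Folio}), which gives 0.9375p_{Folio} = 129.1875 ⇒ p_{Folio} = 137.8.
Then p_{Quill} = 103.75 + 0.25·137.8 = 138.2.
q_{Folio} = 341 − 2·137.8 + 138.2 = 203.6.

203.6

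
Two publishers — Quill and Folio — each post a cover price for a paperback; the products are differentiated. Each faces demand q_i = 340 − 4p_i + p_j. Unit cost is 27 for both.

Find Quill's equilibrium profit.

5476

Quill's profit: π = (p_{Quill} − 27)(340 − 4p_{Quill} + p_{Folio}).
∂π/∂p_{Quill} = 448 − 8p_{Quill} + p_{Folio} = 0 ⇒ p_{Quill} = 56 + 0.125p_{Folio}.
Setting p_{Quill} = p_{Folio} in the reaction function: p_{Quill} = 56 + 0.125p_{Quill}, so p_{Quill} = 56 / 0.875 = 64.
q_{Quill} = 340 − 4·64 + 64 = 148.
Profit = (64 − 27)·148 = 5476.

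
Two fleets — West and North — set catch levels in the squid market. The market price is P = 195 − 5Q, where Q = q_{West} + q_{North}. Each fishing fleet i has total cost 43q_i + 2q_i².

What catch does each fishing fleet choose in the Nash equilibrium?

Fishing fleet West's profit: π = q_{West}(195 − 5(q_{West} + q_{North})) − 43q_{West} − 2q_{West}².
∂π/∂q_{West} = 152 − 14q_{West} − 5q_{North} = 0, so q_{West} = 76/7 − (5/14)q_{North}.
By symmetry q_{North} = q_{West}; substituting into the reaction function, (19/14)q_{West} = 76/7 and q_{West} = 8.

8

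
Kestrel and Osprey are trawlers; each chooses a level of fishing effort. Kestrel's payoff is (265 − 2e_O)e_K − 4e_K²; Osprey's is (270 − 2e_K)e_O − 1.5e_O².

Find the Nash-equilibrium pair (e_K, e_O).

Expanding Kestrel's payoff: 265e_K − 2e_Oe_K − 4e_K².
∂π/∂e_K = 265 − 2e_O − 8e_K = 0, so e_K = 33.125 − 0.25e_O.
Likewise for Osprey: e_O = 90 − (2/3)e_K.
Substituting the second reaction function into the first: e_K = 33.125 − 0.25(90 − (2/3)e_K), which gives (5/6)e_K = 10.625 ⇒ e_K = 12.75.
Then e_O = 90 − (2/3)·12.75 = 81.5.

12.75, 81.5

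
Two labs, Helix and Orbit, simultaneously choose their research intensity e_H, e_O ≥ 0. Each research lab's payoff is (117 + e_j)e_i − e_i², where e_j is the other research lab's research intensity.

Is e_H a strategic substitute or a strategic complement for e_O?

strategic complements

Helix's payoff is (117 + e_O)e_H − e_H².
∂π/∂e_H = 117 + e_O − 2e_H = 0, so e_H = 58.5 + 0.5e_O.
The best-response slope de_H/de_O = 0.5 > 0: the reaction function is upward-sloping, so the choices are strategic complements.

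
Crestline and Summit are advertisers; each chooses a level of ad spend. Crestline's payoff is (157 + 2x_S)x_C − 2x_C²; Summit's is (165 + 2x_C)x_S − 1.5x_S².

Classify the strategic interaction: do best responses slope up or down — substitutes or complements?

strategic complements

Expanding Crestline's payoff: 157x_C + 2x_Sx_C − 2x_C².
∂π/∂x_C = 157 + 2x_S − 4x_C = 0, so x_C = 39.25 + 0.5x_S.
The best-response slope dx_C/dx_S = 0.5 > 0: the reaction function is upward-sloping, so the choices are strategic complements.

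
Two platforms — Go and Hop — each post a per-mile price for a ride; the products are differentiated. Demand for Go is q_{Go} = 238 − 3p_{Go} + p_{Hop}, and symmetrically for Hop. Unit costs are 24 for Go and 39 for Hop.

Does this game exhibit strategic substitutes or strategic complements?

Go's profit: π = (p_{Go} − 24)(238 − 3p_{Go} + p_{Hop}).
∂π/∂p_{Go} = 310 − 6p_{Go} + p_{Hop} = 0 ⇒ p_{Go} = 155/3 + (1/6)p_{Hop}.
The best-response slope dp_{Go}/dp_{Hop} = 1/6 > 0: the reaction function is upward-sloping, so the choices are strategic complements.

strategic complements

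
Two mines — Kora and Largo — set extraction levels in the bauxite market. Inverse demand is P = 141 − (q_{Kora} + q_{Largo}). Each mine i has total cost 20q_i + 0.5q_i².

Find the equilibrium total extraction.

Mine Kora's profit: π = q_{Kora}(141 − (q_{Kora} + q_{Largo})) − 20q_{Kora} − 0.5q_{Kora}².
∂π/∂q_{Kora} = 121 − 3q_{Kora} − q_{Largo} = 0, so q_{Kora} = 121/3 − (1/3)q_{Largo}.
By symmetry q_{Largo} = q_{Kora}; substituting into the reaction function, (4/3)q_{Kora} = 121/3 and q_{Kora} = 30.25.
Total extraction: 30.25 + 30.25 = 60.5.

60.5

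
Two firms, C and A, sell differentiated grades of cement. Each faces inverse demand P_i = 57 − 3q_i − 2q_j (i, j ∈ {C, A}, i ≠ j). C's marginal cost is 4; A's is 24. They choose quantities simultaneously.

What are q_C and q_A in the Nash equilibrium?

Firm C's profit: π = q_C(57 − 3q_C − 2q_A) − 4q_C.
∂π/∂q_C = 53 − 6q_C − 2q_A = 0 ⇒ q_C = 53/6 − (1/3)q_A.
Similarly q_A = 5.5 − (1/3)q_C.
Solving the two reaction functions simultaneously: (1 − (−1/3)(−1/3))q_C = 53/6 − (1/3)·5.5, so (8/9)q_C = 7 and q_C = 7.875.
Then q_A = 5.5 − (1/3)·7.875 = 2.875.

7.875, 2.875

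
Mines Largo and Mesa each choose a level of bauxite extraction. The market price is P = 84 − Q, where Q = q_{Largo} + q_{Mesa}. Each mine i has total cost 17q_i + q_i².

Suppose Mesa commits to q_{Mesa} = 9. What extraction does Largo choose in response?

14.5

Mine Largo's profit: π = q_{Largo}(84 − (q_{Largo} + q_{Mesa})) − 17q_{Largo} − q_{Largo}².
∂π/∂q_{Largo} = 67 − 4q_{Largo} − q_{Mesa} = 0, so q_{Largo} = 16.75 − 0.25q_{Mesa}.
At q_{Mesa} = 9: q_{Largo} = 16.75 − 0.25·9 = 14.5.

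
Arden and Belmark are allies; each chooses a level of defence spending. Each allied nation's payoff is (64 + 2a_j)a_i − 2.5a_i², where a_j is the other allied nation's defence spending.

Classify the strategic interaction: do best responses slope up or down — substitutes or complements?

strategic complements

Arden's payoff is (64 + 2a_B)a_A − 2.5a_A².
∂π/∂a_A = 64 + 2a_B − 5a_A = 0, so a_A = 12.8 + 0.4a_B.
The best-response slope da_A/da_B = 0.4 > 0: the reaction function is upward-sloping, so the choices are strategic complements.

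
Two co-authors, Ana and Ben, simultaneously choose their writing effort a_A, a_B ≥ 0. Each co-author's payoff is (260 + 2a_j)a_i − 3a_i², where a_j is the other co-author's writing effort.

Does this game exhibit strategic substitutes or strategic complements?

Ana's payoff is (260 + 2a_B)a_A − 3a_A².
∂π/∂a_A = 260 + 2a_B − 6a_A = 0, so a_A = 130/3 + (1/3)a_B.
The best-response slope da_A/da_B = 1/3 > 0: the reaction function is upward-sloping, so the choices are strategic complements.

strategic complements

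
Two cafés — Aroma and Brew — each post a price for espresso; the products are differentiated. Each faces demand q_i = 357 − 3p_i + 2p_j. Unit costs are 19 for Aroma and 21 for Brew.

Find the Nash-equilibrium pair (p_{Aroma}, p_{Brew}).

Aroma's profit: π = (p_{Aroma} − 19)(357 − 3p_{Aroma} + 2p_{Brew}).
∂π/∂p_{Aroma} = 414 − 6p_{Aroma} + 2p_{Brew} = 0 ⇒ p_{Aroma} = 69 + (1/3)p_{Brew}.
Similarly p_{Brew} = 70 + (1/3)p_{Aroma}.
Plugging p_{Brew} into Aroma's best response: p_{Aroma} = 69 + (1/3)(70 + (1/3)p_{Aroma}) ⇒ (8/9)p_{Aroma} = 277/3, so p_{Aroma} = 103.875.
Then p_{Brew} = 70 + (1/3)·103.875 = 104.625.

103.875, 104.625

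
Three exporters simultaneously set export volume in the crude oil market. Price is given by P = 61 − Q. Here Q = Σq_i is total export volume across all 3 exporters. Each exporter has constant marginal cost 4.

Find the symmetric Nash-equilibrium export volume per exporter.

14.25

A representative exporter's profit is π_i = q_i(61 − Q) − 4q_i, with Q = q_i + Σ_{j≠i} q_j.
First-order condition: 57 − 2q_i − Σ_{j≠i} q_j = 0.
Imposing symmetry (q_j = q for all j) turns Σ_{j≠i} q_j into 2q, so 57 = 4q and q = 14.25.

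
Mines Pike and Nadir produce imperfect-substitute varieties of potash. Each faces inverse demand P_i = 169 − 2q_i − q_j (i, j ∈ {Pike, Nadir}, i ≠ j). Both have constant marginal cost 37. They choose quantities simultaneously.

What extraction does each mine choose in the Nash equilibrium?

26.4

Mine Pike's profit: π = q_{Pike}(169 − 2q_{Pike} − q_{Nadir}) − 37q_{Pike}.
∂π/∂q_{Pike} = 132 − 4q_{Pike} − q_{Nadir} = 0 ⇒ q_{Pike} = 33 − 0.25q_{Nadir}.
Setting q_{Pike} = q_{Nadir} in the reaction function: q_{Pike} = 33 − 0.25q_{Pike}, so q_{Pike} = 33 / 1.25 = 26.4.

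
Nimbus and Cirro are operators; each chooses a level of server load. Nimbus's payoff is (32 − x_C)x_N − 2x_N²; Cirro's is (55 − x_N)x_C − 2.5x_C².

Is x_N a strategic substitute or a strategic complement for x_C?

strategic substitutes

Expanding Nimbus's payoff: 32x_N − x_Cx_N − 2x_N².
∂π/∂x_N = 32 − x_C − 4x_N = 0, so x_N = 8 − 0.25x_C.
The best-response slope dx_N/dx_C = −0.25 < 0: the reaction function is downward-sloping, so the choices are strategic substitutes.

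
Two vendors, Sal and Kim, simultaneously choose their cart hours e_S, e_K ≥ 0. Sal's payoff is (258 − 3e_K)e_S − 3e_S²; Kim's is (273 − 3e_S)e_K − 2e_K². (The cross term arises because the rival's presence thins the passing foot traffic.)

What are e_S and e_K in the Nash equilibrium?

Expanding Sal's payoff: 258e_S − 3e_Ke_S − 3e_S².
∂π/∂e_S = 258 − 3e_K − 6e_S = 0, so e_S = 43 − 0.5e_K.
Likewise for Kim: e_K = 68.25 − 0.75e_S.
Plugging e_K into Sal's best response: e_S = 43 − 0.5(68.25 − 0.75e_S) ⇒ 0.625e_S = 8.875, so e_S = 14.2.
Then e_K = 68.25 − 0.75·14.2 = 57.6.

14.2, 57.6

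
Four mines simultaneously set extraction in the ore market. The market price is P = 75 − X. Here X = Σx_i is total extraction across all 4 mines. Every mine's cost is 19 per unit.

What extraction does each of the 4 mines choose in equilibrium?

A representative mine's profit is π_i = x_i(75 − X) − 19x_i, with X = x_i + Σ_{j≠i} x_j.
First-order condition: 56 − 2x_i − Σ_{j≠i} x_j = 0.
Imposing symmetry (x_j = x for all j) turns Σ_{j≠i} x_j into 3x, so 56 = 5x and x = 11.2.

11.2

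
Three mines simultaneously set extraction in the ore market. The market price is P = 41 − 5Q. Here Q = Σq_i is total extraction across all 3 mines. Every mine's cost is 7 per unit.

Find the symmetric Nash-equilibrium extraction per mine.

1.7

A representative mine's profit is π_i = q_i(41 − 5Q) − 7q_i, with Q = q_i + Σ_{j≠i} q_j.
First-order condition: 34 − 10q_i − 5Σ_{j≠i} q_j = 0.
With identical mines, set every q_j = q: then 34 − 10q − 10q = 0, i.e. q = 34/20 = 1.7.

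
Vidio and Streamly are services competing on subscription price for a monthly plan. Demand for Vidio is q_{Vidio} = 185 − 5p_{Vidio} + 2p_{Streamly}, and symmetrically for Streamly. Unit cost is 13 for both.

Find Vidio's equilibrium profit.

Vidio's profit: π = (p_{Vidio} − 13)(185 − 5p_{Vidio} + 2p_{Streamly}).
∂π/∂p_{Vidio} = 250 − 10p_{Vidio} + 2p_{Streamly} = 0 ⇒ p_{Vidio} = 25 + 0.2p_{Streamly}.
The game is symmetric, so in equilibrium p_{Streamly} = p_{Vidio}: the reaction function gives 0.8p_{Vidio} = 25, hence p_{Vidio} = 31.25.
q_{Vidio} = 185 − 5·31.25 + 2·31.25 = 91.25.
Profit = (31.25 − 13)·91.25 = 1665.3125.

1665.3125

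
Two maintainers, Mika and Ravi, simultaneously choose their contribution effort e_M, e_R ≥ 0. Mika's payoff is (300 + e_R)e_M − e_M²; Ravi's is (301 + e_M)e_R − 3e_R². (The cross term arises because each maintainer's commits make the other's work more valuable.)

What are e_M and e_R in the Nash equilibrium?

191, 82

Expanding Mika's payoff: 300e_M + e_Re_M − e_M².
∂π/∂e_M = 300 + e_R − 2e_M = 0, so e_M = 150 + 0.5e_R.
Likewise for Ravi: e_R = 301/6 + (1/6)e_M.
Solving the two reaction functions simultaneously: (1 − (0.5)(1/6))e_M = 150 + 0.5·(301/6), so (11/12)e_M = 2101/12 and e_M = 191.
Then e_R = 301/6 + (1/6)·191 = 82.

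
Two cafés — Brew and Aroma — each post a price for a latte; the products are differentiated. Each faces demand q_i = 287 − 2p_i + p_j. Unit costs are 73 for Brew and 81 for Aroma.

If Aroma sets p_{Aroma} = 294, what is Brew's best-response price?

181.75

Brew's profit: π = (p_{Brew} − 73)(287 − 2p_{Brew} + p_{Aroma}).
∂π/∂p_{Brew} = 433 − 4p_{Brew} + p_{Aroma} = 0 ⇒ p_{Brew} = 108.25 + 0.25p_{Aroma}.
At p_{Aroma} = 294: p_{Brew} = 108.25 + 0.25·294 = 181.75.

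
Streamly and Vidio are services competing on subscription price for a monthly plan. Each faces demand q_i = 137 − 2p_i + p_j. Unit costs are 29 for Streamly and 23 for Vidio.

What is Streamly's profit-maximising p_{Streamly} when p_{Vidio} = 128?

Streamly's profit: π = (p_{Streamly} − 29)(137 − 2p_{Streamly} + p_{Vidio}).
∂π/∂p_{Streamly} = 195 − 4p_{Streamly} + p_{Vidio} = 0 ⇒ p_{Streamly} = 48.75 + 0.25p_{Vidio}.
At p_{Vidio} = 128: p_{Streamly} = 48.75 + 0.25·128 = 80.75.

80.75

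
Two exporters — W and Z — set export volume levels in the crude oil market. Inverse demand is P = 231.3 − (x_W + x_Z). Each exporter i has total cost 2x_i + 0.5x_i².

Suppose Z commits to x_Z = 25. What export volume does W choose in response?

68.1

Exporter W's profit: π = x_W(231.3 − (x_W + x_Z)) − 2x_W − 0.5x_W².
∂π/∂x_W = 229.3 − 3x_W − x_Z = 0, so x_W = 2293/30 − (1/3)x_Z.
At x_Z = 25: x_W = 2293/30 − (1/3)·25 = 68.1.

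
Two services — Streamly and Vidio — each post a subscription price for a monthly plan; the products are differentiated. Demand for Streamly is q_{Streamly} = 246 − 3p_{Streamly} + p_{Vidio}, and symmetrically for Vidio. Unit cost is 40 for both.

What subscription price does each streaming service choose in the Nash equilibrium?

Streamly's profit: π = (p_{Streamly} − 40)(246 − 3p_{Streamly} + p_{Vidio}).
∂π/∂p_{Streamly} = 366 − 6p_{Streamly} + p_{Vidio} = 0 ⇒ p_{Streamly} = 61 + (1/6)p_{Vidio}.
Setting p_{Streamly} = p_{Vidio} in the reaction function: p_{Streamly} = 61 + (1/6)p_{Streamly}, so p_{Streamly} = 61 / (5/6) = 73.2.

73.2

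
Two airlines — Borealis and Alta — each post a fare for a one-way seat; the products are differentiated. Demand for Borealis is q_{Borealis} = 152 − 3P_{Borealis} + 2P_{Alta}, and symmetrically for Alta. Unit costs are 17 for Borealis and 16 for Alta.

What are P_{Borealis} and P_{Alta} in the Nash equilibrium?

Borealis's profit: π = (P_{Borealis} − 17)(152 − 3P_{Borealis} + 2P_{Alta}).
∂π/∂P_{Borealis} = 203 − 6P_{Borealis} + 2P_{Alta} = 0 ⇒ P_{Borealis} = 203/6 + (1/3)P_{Alta}.
Similarly P_{Alta} = 100/3 + (1/3)P_{Borealis}.
Plugging P_{Alta} into Borealis's best response: P_{Borealis} = 203/6 + (1/3)(100/3 + (1/3)P_{Borealis}) ⇒ (8/9)P_{Borealis} = 809/18, so P_{Borealis} = 50.5625.
Then P_{Alta} = 100/3 + (1/3)·50.5625 = 50.1875.

50.5625, 50.1875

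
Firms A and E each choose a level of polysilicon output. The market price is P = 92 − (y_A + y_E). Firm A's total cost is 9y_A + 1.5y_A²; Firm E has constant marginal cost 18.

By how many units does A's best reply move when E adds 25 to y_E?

-5

Firm A's profit: π = y_A(92 − (y_A + y_E)) − 9y_A − 1.5y_A².
∂π/∂y_A = 83 − 5y_A − y_E = 0, so y_A = 16.6 − 0.2y_E.
The reaction-function slope is −0.2, so a 25-unit rise in y_E moves y_A by −0.2 × 25 = −5. A's best response falls — the actions are strategic substitutes.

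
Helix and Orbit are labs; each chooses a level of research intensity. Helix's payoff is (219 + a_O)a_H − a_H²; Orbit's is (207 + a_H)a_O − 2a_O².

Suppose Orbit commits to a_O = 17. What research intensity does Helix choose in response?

Expanding Helix's payoff: 219a_H + a_Oa_H − a_H².
∂π/∂a_H = 219 + a_O − 2a_H = 0, so a_H = 109.5 + 0.5a_O.
At a_O = 17: a_H = 109.5 + 0.5·17 = 118.

118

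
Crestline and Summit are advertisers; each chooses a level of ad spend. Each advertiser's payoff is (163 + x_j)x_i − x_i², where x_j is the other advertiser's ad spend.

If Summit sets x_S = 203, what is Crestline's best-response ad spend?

Crestline's payoff is (163 + x_S)x_C − x_C².
∂π/∂x_C = 163 + x_S − 2x_C = 0, so x_C = 81.5 + 0.5x_S.
At x_S = 203: x_C = 81.5 + 0.5·203 = 183.

183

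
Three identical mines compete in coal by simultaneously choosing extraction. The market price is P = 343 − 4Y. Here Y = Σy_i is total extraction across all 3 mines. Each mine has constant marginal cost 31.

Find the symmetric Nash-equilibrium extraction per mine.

A representative mine's profit is π_i = y_i(343 − 4Y) − 31y_i, with Y = y_i + Σ_{j≠i} y_j.
First-order condition: 312 − 8y_i − 4Σ_{j≠i} y_j = 0.
Imposing symmetry (y_j = y for all j) turns Σ_{j≠i} y_j into 2y, so 312 = 16y and y = 19.5.

19.5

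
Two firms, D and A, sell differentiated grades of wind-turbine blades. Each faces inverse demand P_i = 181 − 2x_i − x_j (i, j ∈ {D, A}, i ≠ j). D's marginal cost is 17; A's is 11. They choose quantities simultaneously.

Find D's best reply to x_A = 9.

Firm D's profit: π = x_D(181 − 2x_D − x_A) − 17x_D.
∂π/∂x_D = 164 − 4x_D − x_A = 0 ⇒ x_D = 41 − 0.25x_A.
At x_A = 9: x_D = 41 − 0.25·9 = 38.75.

38.75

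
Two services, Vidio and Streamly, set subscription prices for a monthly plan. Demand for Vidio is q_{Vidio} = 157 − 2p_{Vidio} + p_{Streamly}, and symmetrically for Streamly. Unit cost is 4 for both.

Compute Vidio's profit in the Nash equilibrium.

Vidio's profit: π = (p_{Vidio} − 4)(157 − 2p_{Vidio} + p_{Streamly}).
∂π/∂p_{Vidio} = 165 − 4p_{Vidio} + p_{Streamly} = 0 ⇒ p_{Vidio} = 41.25 + 0.25p_{Streamly}.
By symmetry p_{Streamly} = p_{Vidio}; substituting into the reaction function, 0.75p_{Vidio} = 41.25 and p_{Vidio} = 55.
q_{Vidio} = 157 − 2·55 + 55 = 102.
Profit = (55 − 4)·102 = 5202.

5202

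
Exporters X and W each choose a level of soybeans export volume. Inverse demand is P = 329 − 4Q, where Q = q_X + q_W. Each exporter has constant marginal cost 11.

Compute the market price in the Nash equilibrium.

Exporter X's profit: π = q_X(329 − 4(q_X + q_W)) − 11q_X.
∂π/∂q_X = 318 − 8q_X − 4q_W = 0, so q_X = 39.75 − 0.5q_W.
By symmetry q_W = q_X; substituting into the reaction function, 1.5q_X = 39.75 and q_X = 26.5.
Equilibrium price: P = 329 − 4·53 = 117.

117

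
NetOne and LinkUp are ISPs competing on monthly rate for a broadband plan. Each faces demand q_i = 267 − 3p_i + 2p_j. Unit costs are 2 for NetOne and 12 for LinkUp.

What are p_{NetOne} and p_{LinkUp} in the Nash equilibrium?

70.125, 73.875

NetOne's profit: π = (p_{NetOne} − 2)(267 − 3p_{NetOne} + 2p_{LinkUp}).
∂π/∂p_{NetOne} = 273 − 6p_{NetOne} + 2p_{LinkUp} = 0 ⇒ p_{NetOne} = 45.5 + (1/3)p_{LinkUp}.
Similarly p_{LinkUp} = 50.5 + (1/3)p_{NetOne}.
Plugging p_{LinkUp} into NetOne's best response: p_{NetOne} = 45.5 + (1/3)(50.5 + (1/3)p_{NetOne}) ⇒ (8/9)p_{NetOne} = 187/3, so p_{NetOne} = 70.125.
Then p_{LinkUp} = 50.5 + (1/3)·70.125 = 73.875.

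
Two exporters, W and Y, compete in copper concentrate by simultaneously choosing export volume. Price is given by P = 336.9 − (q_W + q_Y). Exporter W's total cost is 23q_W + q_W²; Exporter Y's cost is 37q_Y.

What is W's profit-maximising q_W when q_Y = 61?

Exporter W's profit: π = q_W(336.9 − (q_W + q_Y)) − 23q_W − q_W².
∂π/∂q_W = 313.9 − 4q_W − q_Y = 0, so q_W = 78.475 − 0.25q_Y.
At q_Y = 61: q_W = 78.475 − 0.25·61 = 63.225.

63.225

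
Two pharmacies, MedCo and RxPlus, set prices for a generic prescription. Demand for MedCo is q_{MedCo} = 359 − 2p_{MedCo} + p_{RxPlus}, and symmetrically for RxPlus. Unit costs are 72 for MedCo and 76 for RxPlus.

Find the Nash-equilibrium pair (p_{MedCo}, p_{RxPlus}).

168.2, 169.8

MedCo's profit: π = (p_{MedCo} − 72)(359 − 2p_{MedCo} + p_{RxPlus}).
∂π/∂p_{MedCo} = 503 − 4p_{MedCo} + p_{RxPlus} = 0 ⇒ p_{MedCo} = 125.75 + 0.25p_{RxPlus}.
Similarly p_{RxPlus} = 127.75 + 0.25p_{MedCo}.
Solving the two reaction functions simultaneously: (1 − (0.25)(0.25))p_{MedCo} = 125.75 + 0.25·127.75, so 0.9375p_{MedCo} = 157.6875 and p_{MedCo} = 168.2.
Then p_{RxPlus} = 127.75 + 0.25·168.2 = 169.8.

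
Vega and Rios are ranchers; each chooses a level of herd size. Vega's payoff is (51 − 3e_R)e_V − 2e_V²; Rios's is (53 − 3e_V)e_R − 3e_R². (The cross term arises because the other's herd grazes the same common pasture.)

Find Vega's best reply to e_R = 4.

Expanding Vega's payoff: 51e_V − 3e_Re_V − 2e_V².
∂π/∂e_V = 51 − 3e_R − 4e_V = 0, so e_V = 12.75 − 0.75e_R.
At e_R = 4: e_V = 12.75 − 0.75·4 = 9.75.

9.75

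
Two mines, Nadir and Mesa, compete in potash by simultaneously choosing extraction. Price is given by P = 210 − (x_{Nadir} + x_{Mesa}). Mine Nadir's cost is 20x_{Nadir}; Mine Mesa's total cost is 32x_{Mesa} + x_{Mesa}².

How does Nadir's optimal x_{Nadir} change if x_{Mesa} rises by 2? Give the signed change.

Mine Nadir's profit: π = x_{Nadir}(210 − (x_{Nadir} + x_{Mesa})) − 20x_{Nadir}.
∂π/∂x_{Nadir} = 190 − 2x_{Nadir} − x_{Mesa} = 0, so x_{Nadir} = 95 − 0.5x_{Mesa}.
The reaction-function slope is −0.5, so a 2-unit rise in x_{Mesa} moves x_{Nadir} by −0.5 × 2 = −1. Nadir's best response falls — the actions are strategic substitutes.

-1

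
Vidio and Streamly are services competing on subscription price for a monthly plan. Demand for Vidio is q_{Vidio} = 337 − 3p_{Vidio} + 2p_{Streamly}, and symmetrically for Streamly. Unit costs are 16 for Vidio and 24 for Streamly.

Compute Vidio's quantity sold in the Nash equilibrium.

Vidio's profit: π = (p_{Vidio} − 16)(337 − 3p_{Vidio} + 2p_{Streamly}).
∂π/∂p_{Vidio} = 385 − 6p_{Vidio} + 2p_{Streamly} = 0 ⇒ p_{Vidio} = 385/6 + (1/3)p_{Streamly}.
Similarly p_{Streamly} = 409/6 + (1/3)p_{Vidio}.
Plugging p_{Streamly} into Vidio's best response: p_{Vidio} = 385/6 + (1/3)(409/6 + (1/3)p_{Vidio}) ⇒ (8/9)p_{Vidio} = 782/9, so p_{Vidio} = 97.75.
Then p_{Streamly} = 409/6 + (1/3)·97.75 = 100.75.
q_{Vidio} = 337 − 3·97.75 + 2·100.75 = 245.25.

245.25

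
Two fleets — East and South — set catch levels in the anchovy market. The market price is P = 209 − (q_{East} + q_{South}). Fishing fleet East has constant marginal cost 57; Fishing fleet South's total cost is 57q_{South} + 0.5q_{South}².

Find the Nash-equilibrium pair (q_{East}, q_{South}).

60.8, 30.4

Fishing fleet East's profit: π = q_{East}(209 − (q_{East} + q_{South})) − 57q_{East}.
∂π/∂q_{East} = 152 − 2q_{East} − q_{South} = 0, so q_{East} = 76 − 0.5q_{South}.
For South: ∂π/∂q_{South} = 152 − 3q_{South} − q_{East} = 0 ⇒ q_{South} = 152/3 − (1/3)q_{East}.
Substituting the second reaction function into the first: q_{East} = 76 − 0.5(152/3 − (1/3)q_{East}), which gives (5/6)q_{East} = 152/3 ⇒ q_{East} = 60.8.
Then q_{South} = 152/3 − (1/3)·60.8 = 30.4.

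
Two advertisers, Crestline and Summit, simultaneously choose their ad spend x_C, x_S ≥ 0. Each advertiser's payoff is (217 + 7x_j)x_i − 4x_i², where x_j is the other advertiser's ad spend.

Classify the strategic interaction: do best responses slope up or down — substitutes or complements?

strategic complements

Crestline's payoff is (217 + 7x_S)x_C − 4x_C².
∂π/∂x_C = 217 + 7x_S − 8x_C = 0, so x_C = 27.125 + 0.875x_S.
The best-response slope dx_C/dx_S = 0.875 > 0: the reaction function is upward-sloping, so the choices are strategic complements.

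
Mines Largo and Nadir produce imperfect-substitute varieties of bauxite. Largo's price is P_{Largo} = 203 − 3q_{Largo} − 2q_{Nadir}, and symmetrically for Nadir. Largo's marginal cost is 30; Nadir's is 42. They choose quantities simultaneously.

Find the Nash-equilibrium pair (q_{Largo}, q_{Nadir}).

Mine Largo's profit: π = q_{Largo}(203 − 3q_{Largo} − 2q_{Nadir}) − 30q_{Largo}.
∂π/∂q_{Largo} = 173 − 6q_{Largo} − 2q_{Nadir} = 0 ⇒ q_{Largo} = 173/6 − (1/3)q_{Nadir}.
Similarly q_{Nadir} = 161/6 − (1/3)q_{Largo}.
Substituting the second reaction function into the first: q_{Largo} = 173/6 − (1/3)(161/6 − (1/3)q_{Largo}), which gives (8/9)q_{Largo} = 179/9 ⇒ q_{Largo} = 22.375.
Then q_{Nadir} = 161/6 − (1/3)·22.375 = 19.375.

22.375, 19.375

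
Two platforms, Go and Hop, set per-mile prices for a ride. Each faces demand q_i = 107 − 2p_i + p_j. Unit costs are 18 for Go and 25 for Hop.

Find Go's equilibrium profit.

Go's profit: π = (p_{Go} − 18)(107 − 2p_{Go} + p_{Hop}).
∂π/∂p_{Go} = 143 − 4p_{Go} + p_{Hop} = 0 ⇒ p_{Go} = 35.75 + 0.25p_{Hop}.
Similarly p_{Hop} = 39.25 + 0.25p_{Go}.
Solving the two reaction functions simultaneously: (1 − (0.25)(0.25))p_{Go} = 35.75 + 0.25·39.25, so 0.9375p_{Go} = 45.5625 and p_{Go} = 48.6.
Then p_{Hop} = 39.25 + 0.25·48.6 = 51.4.
q_{Go} = 107 − 2·48.6 + 51.4 = 61.2.
Profit = (48.6 − 18)·61.2 = 1872.72.

1872.72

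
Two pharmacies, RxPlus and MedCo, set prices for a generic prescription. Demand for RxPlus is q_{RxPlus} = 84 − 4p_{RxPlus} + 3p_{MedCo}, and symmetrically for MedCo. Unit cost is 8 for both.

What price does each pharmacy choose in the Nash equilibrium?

RxPlus's profit: π = (p_{RxPlus} − 8)(84 − 4p_{RxPlus} + 3p_{MedCo}).
∂π/∂p_{RxPlus} = 116 − 8p_{RxPlus} + 3p_{MedCo} = 0 ⇒ p_{RxPlus} = 14.5 + 0.375p_{MedCo}.
By symmetry p_{MedCo} = p_{RxPlus}; substituting into the reaction function, 0.625p_{RxPlus} = 14.5 and p_{RxPlus} = 23.2.

23.2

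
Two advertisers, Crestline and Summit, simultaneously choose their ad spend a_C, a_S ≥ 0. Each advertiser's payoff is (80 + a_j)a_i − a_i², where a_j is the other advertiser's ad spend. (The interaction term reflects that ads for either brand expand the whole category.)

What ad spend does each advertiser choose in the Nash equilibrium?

Crestline's payoff is (80 + a_S)a_C − a_C².
∂π/∂a_C = 80 + a_S − 2a_C = 0, so a_C = 40 + 0.5a_S.
By symmetry a_S = a_C; substituting into the reaction function, 0.5a_C = 40 and a_C = 80.

80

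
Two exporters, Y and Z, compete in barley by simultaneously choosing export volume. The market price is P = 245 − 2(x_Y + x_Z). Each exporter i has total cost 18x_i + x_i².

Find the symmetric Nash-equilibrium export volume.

Exporter Y's profit: π = x_Y(245 − 2(x_Y + x_Z)) − 18x_Y − x_Y².
∂π/∂x_Y = 227 − 6x_Y − 2x_Z = 0, so x_Y = 227/6 − (1/3)x_Z.
Setting x_Y = x_Z in the reaction function: x_Y = 227/6 − (1/3)x_Y, so x_Y = (227/6) / (4/3) = 28.375.

28.375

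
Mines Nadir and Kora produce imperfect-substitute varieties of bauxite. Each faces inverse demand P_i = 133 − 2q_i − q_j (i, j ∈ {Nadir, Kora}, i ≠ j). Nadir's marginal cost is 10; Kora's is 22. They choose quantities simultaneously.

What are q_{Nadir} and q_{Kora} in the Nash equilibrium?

Mine Nadir's profit: π = q_{Nadir}(133 − 2q_{Nadir} − q_{Kora}) − 10q_{Nadir}.
∂π/∂q_{Nadir} = 123 − 4q_{Nadir} − q_{Kora} = 0 ⇒ q_{Nadir} = 30.75 − 0.25q_{Kora}.
Similarly q_{Kora} = 27.75 − 0.25q_{Nadir}.
Solving the two reaction functions simultaneously: (1 − (−0.25)(−0.25))q_{Nadir} = 30.75 − 0.25·27.75, so 0.9375q_{Nadir} = 23.8125 and q_{Nadir} = 25.4.
Then q_{Kora} = 27.75 − 0.25·25.4 = 21.4.

25.4, 21.4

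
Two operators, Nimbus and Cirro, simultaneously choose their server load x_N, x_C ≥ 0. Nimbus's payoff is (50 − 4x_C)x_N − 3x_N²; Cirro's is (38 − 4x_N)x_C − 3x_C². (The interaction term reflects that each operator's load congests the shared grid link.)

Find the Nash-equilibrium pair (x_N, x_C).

7.4, 1.4

Expanding Nimbus's payoff: 50x_N − 4x_Cx_N − 3x_N².
∂π/∂x_N = 50 − 4x_C − 6x_N = 0, so x_N = 25/3 − (2/3)x_C.
Likewise for Cirro: x_C = 19/3 − (2/3)x_N.
Solving the two reaction functions simultaneously: (1 − (−2/3)(−2/3))x_N = 25/3 − (2/3)·(19/3), so (5/9)x_N = 37/9 and x_N = 7.4.
Then x_C = 19/3 − (2/3)·7.4 = 1.4.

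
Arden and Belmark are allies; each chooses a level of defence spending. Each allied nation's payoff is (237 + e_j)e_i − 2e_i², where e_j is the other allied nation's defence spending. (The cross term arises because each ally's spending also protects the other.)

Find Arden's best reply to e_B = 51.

72

Arden's payoff is (237 + e_B)e_A − 2e_A².
∂π/∂e_A = 237 + e_B − 4e_A = 0, so e_A = 59.25 + 0.25e_B.
At e_B = 51: e_A = 59.25 + 0.25·51 = 72.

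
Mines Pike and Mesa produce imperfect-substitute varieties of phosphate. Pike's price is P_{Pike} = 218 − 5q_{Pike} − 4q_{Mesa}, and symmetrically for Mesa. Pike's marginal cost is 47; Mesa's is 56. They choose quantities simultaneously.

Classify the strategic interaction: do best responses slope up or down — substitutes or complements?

Mine Pike's profit: π = q_{Pike}(218 − 5q_{Pike} − 4q_{Mesa}) − 47q_{Pike}.
∂π/∂q_{Pike} = 171 − 10q_{Pike} − 4q_{Mesa} = 0 ⇒ q_{Pike} = 17.1 − 0.4q_{Mesa}.
The best-response slope dq_{Pike}/dq_{Mesa} = −0.4 < 0: the reaction function is downward-sloping, so the choices are strategic substitutes.

strategic substitutes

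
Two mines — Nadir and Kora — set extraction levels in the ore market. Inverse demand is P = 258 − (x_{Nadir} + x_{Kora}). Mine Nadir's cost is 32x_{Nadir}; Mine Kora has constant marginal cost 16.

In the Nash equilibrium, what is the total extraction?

156

Mine Nadir's profit: π = x_{Nadir}(258 − (x_{Nadir} + x_{Kora})) − 32x_{Nadir}.
∂π/∂x_{Nadir} = 226 − 2x_{Nadir} − x_{Kora} = 0, so x_{Nadir} = 113 − 0.5x_{Kora}.
By the same steps for Kora: x_{Kora} = 121 − 0.5x_{Nadir}.
Solving the two reaction functions simultaneously: (1 − (−0.5)(−0.5))x_{Nadir} = 113 − 0.5·121, so 0.75x_{Nadir} = 52.5 and x_{Nadir} = 70.
Then x_{Kora} = 121 − 0.5·70 = 86.
Total extraction: 70 + 86 = 156.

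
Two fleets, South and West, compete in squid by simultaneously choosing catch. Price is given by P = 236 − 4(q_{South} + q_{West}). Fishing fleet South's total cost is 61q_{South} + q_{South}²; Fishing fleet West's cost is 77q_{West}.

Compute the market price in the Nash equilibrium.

Fishing fleet South's profit: π = q_{South}(236 − 4(q_{South} + q_{West})) − 61q_{South} − q_{South}².
∂π/∂q_{South} = 175 − 10q_{South} − 4q_{West} = 0, so q_{South} = 17.5 − 0.4q_{West}.
For West: ∂π/∂q_{West} = 159 − 8q_{West} − 4q_{South} = 0 ⇒ q_{West} = 19.875 − 0.5q_{South}.
Substituting the second reaction function into the first: q_{South} = 17.5 − 0.4(19.875 − 0.5q_{South}), which gives 0.8q_{South} = 9.55 ⇒ q_{South} = 11.9375.
Then q_{West} = 19.875 − 0.5·11.9375 = 445/32.
Equilibrium price: P = 236 − 4·(827/32) = 132.625.

132.625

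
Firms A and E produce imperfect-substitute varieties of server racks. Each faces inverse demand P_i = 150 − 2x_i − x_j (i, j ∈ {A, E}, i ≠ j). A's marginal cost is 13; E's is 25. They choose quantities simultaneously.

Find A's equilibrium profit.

1590.48

Firm A's profit: π = x_A(150 − 2x_A − x_E) − 13x_A.
∂π/∂x_A = 137 − 4x_A − x_E = 0 ⇒ x_A = 34.25 − 0.25x_E.
Similarly x_E = 31.25 − 0.25x_A.
Plugging x_E into A's best response: x_A = 34.25 − 0.25(31.25 − 0.25x_A) ⇒ 0.9375x_A = 26.4375, so x_A = 28.2.
Then x_E = 31.25 − 0.25·28.2 = 24.2.
P_A = 150 − 2·28.2 − 24.2 = 69.4.
Profit = (69.4 − 13)·28.2 = 1590.48.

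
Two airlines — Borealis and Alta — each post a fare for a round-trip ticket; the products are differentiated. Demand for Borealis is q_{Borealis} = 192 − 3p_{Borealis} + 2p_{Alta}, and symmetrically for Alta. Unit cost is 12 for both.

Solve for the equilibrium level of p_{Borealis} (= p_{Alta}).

Borealis's profit: π = (p_{Borealis} − 12)(192 − 3p_{Borealis} + 2p_{Alta}).
∂π/∂p_{Borealis} = 228 − 6p_{Borealis} + 2p_{Alta} = 0 ⇒ p_{Borealis} = 38 + (1/3)p_{Alta}.
Setting p_{Borealis} = p_{Alta} in the reaction function: p_{Borealis} = 38 + (1/3)p_{Borealis}, so p_{Borealis} = 38 / (2/3) = 57.

57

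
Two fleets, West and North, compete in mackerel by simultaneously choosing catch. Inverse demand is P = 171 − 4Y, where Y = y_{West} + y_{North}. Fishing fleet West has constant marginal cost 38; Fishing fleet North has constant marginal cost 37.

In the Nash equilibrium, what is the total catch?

Fishing fleet West's profit: π = y_{West}(171 − 4(y_{West} + y_{North})) − 38y_{West}.
∂π/∂y_{West} = 133 − 8y_{West} − 4y_{North} = 0, so y_{West} = 16.625 − 0.5y_{North}.
By the same steps for North: y_{North} = 16.75 − 0.5y_{West}.
Substituting the second reaction function into the first: y_{West} = 16.625 − 0.5(16.75 − 0.5y_{West}), which gives 0.75y_{West} = 8.25 ⇒ y_{West} = 11.
Then y_{North} = 16.75 − 0.5·11 = 11.25.
Total catch: 11 + 11.25 = 22.25.

22.25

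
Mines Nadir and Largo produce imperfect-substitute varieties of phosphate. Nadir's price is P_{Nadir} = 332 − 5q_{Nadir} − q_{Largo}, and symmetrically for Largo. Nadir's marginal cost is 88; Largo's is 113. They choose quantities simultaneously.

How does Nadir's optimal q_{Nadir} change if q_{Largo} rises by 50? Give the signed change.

-5

Mine Nadir's profit: π = q_{Nadir}(332 − 5q_{Nadir} − q_{Largo}) − 88q_{Nadir}.
∂π/∂q_{Nadir} = 244 − 10q_{Nadir} − q_{Largo} = 0 ⇒ q_{Nadir} = 24.4 − 0.1q_{Largo}.
The reaction-function slope is −0.1, so a 50-unit rise in q_{Largo} moves q_{Nadir} by −0.1 × 50 = −5. Nadir's best response falls — the actions are strategic substitutes.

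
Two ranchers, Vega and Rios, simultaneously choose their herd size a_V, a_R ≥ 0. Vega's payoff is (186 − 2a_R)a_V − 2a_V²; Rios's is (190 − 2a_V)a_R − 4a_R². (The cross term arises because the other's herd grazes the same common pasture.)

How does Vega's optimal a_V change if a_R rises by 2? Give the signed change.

Expanding Vega's payoff: 186a_V − 2a_Ra_V − 2a_V².
∂π/∂a_V = 186 − 2a_R − 4a_V = 0, so a_V = 46.5 − 0.5a_R.
The reaction-function slope is −0.5, so a 2-unit rise in a_R moves a_V by −0.5 × 2 = −1. Vega's best response falls — the actions are strategic substitutes.

-1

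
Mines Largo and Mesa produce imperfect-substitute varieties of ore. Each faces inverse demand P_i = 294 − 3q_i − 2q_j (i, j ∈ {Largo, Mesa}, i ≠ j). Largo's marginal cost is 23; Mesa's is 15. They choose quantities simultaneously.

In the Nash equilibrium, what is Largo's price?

123.125

Mine Largo's profit: π = q_{Largo}(294 − 3q_{Largo} − 2q_{Mesa}) − 23q_{Largo}.
∂π/∂q_{Largo} = 271 − 6q_{Largo} − 2q_{Mesa} = 0 ⇒ q_{Largo} = 271/6 − (1/3)q_{Mesa}.
Similarly q_{Mesa} = 46.5 − (1/3)q_{Largo}.
Plugging q_{Mesa} into Largo's best response: q_{Largo} = 271/6 − (1/3)(46.5 − (1/3)q_{Largo}) ⇒ (8/9)q_{Largo} = 89/3, so q_{Largo} = 33.375.
Then q_{Mesa} = 46.5 − (1/3)·33.375 = 35.375.
P_{Largo} = 294 − 3·33.375 − 2·35.375 = 123.125.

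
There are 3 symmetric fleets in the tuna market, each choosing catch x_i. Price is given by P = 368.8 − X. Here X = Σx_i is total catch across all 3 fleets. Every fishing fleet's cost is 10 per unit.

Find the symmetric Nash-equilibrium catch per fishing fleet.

A representative fishing fleet's profit is π_i = x_i(368.8 − X) − 10x_i, with X = x_i + Σ_{j≠i} x_j.
First-order condition: 358.8 − 2x_i − Σ_{j≠i} x_j = 0.
Imposing symmetry (x_j = x for all j) turns Σ_{j≠i} x_j into 2x, so 358.8 = 4x and x = 89.7.

89.7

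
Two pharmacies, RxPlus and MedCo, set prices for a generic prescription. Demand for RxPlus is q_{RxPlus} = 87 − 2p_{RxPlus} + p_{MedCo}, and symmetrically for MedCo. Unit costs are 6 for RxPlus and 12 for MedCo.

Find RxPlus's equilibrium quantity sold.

RxPlus's profit: π = (p_{RxPlus} − 6)(87 − 2p_{RxPlus} + p_{MedCo}).
∂π/∂p_{RxPlus} = 99 − 4p_{RxPlus} + p_{MedCo} = 0 ⇒ p_{RxPlus} = 24.75 + 0.25p_{MedCo}.
Similarly p_{MedCo} = 27.75 + 0.25p_{RxPlus}.
Substituting the second reaction function into the first: p_{RxPlus} = 24.75 + 0.25(27.75 + 0.25p_{RxPlus}), which gives 0.9375p_{RxPlus} = 31.6875 ⇒ p_{RxPlus} = 33.8.
Then p_{MedCo} = 27.75 + 0.25·33.8 = 36.2.
q_{RxPlus} = 87 − 2·33.8 + 36.2 = 55.6.

55.6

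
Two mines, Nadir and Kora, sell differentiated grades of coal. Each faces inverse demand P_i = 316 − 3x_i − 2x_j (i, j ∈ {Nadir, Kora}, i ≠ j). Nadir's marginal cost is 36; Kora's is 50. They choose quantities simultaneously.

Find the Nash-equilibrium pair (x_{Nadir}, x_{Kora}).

35.875, 32.375

Mine Nadir's profit: π = x_{Nadir}(316 − 3x_{Nadir} − 2x_{Kora}) − 36x_{Nadir}.
∂π/∂x_{Nadir} = 280 − 6x_{Nadir} − 2x_{Kora} = 0 ⇒ x_{Nadir} = 140/3 − (1/3)x_{Kora}.
Similarly x_{Kora} = 133/3 − (1/3)x_{Nadir}.
Substituting the second reaction function into the first: x_{Nadir} = 140/3 − (1/3)(133/3 − (1/3)x_{Nadir}), which gives (8/9)x_{Nadir} = 287/9 ⇒ x_{Nadir} = 35.875.
Then x_{Kora} = 133/3 − (1/3)·35.875 = 32.375.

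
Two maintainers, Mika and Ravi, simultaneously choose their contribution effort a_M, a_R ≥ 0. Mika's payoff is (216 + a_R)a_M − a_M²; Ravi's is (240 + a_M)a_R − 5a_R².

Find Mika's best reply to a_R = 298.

257

Expanding Mika's payoff: 216a_M + a_Ra_M − a_M².
∂π/∂a_M = 216 + a_R − 2a_M = 0, so a_M = 108 + 0.5a_R.
At a_R = 298: a_M = 108 + 0.5·298 = 257.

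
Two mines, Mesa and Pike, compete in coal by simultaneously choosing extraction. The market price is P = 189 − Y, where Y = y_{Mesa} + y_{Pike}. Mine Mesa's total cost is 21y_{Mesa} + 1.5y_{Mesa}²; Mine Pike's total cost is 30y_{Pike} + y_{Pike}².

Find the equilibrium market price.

Mine Mesa's profit: π = y_{Mesa}(189 − (y_{Mesa} + y_{Pike})) − 21y_{Mesa} − 1.5y_{Mesa}².
∂π/∂y_{Mesa} = 168 − 5y_{Mesa} − y_{Pike} = 0, so y_{Mesa} = 33.6 − 0.2y_{Pike}.
For Pike: ∂π/∂y_{Pike} = 159 − 4y_{Pike} − y_{Mesa} = 0 ⇒ y_{Pike} = 39.75 − 0.25y_{Mesa}.
Substituting the second reaction function into the first: y_{Mesa} = 33.6 − 0.2(39.75 − 0.25y_{Mesa}), which gives 0.95y_{Mesa} = 25.65 ⇒ y_{Mesa} = 27.
Then y_{Pike} = 39.75 − 0.25·27 = 33.
Equilibrium price: P = 189 − 60 = 129.

129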